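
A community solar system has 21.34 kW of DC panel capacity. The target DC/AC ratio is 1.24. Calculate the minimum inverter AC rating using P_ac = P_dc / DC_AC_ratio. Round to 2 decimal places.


The inverter AC capacity is determined by the DC/AC ratio.
Given: P_dc = 21.34 kW, DC/AC ratio = 1.24
P_ac = P_dc / ratio = 21.34 / 1.24
P_ac = 17.21 kW

17.21


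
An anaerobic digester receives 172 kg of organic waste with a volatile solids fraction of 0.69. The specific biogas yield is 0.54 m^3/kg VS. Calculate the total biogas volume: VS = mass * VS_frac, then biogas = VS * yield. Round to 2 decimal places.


Compute volatile solids:
  VS = mass * VS_fraction = 172 * 0.69 = 118.68 kg
Calculate biogas volume:
  Biogas = VS * specific_yield = 118.68 * 0.54
  Biogas = 64.09 m^3

64.09


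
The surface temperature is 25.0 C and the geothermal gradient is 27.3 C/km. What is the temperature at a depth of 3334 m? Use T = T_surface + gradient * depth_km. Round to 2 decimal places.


Convert depth to km: 3334 / 1000 = 3.334 km
Temperature increase = gradient * depth_km = 27.3 * 3.334 = 91.02 C
Temperature at depth = T_surface + delta_T = 25.0 + 91.02
T = 116.02 C

116.02


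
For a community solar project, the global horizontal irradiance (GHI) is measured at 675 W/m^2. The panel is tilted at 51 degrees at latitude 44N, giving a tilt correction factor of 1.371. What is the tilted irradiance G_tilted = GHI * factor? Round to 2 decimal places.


Identify the given values:
  GHI = 675 W/m^2, tilt correction factor = 1.371
Apply the formula G_tilted = GHI * factor:
  G_tilted = 675 * 1.371
  G_tilted = 925.43 W/m^2

925.43


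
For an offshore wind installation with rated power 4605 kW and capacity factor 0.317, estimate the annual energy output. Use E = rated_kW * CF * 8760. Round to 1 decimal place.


Annual energy = rated_kW * capacity_factor * hours_per_year
Given: P_rated = 4605 kW, CF = 0.317, hours = 8760
E = 4605 * 0.317 * 8760
E = 12787716.6 kWh

12787716.6


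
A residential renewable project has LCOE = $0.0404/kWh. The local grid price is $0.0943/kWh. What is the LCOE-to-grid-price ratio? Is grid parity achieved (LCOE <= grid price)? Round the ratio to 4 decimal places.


Compare LCOE to grid price:
  LCOE = $0.0404/kWh, Grid price = $0.0943/kWh
  Ratio = LCOE / grid_price = 0.0404 / 0.0943 = 0.4284
  Grid parity achieved (ratio <= 1)? yes

0.4284


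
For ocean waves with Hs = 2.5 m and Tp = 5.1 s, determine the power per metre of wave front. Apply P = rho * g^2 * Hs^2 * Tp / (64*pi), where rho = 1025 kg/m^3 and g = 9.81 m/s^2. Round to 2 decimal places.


Apply wave power formula:
  g^2 = 9.81^2 = 96.2361
  Hs^2 = 2.5^2 = 6.25
  Numerator = rho * g^2 * Hs^2 * Tp = 1025 * 96.2361 * 6.25 * 5.1 = 3144213.83
  Denominator = 64 * pi = 201.0619
  P = 3144213.83 / 201.0619 = 15638.04 W/m

15638.04


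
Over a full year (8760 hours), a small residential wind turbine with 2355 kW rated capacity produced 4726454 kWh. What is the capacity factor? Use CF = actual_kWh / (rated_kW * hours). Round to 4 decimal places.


Capacity factor = actual output / maximum possible output
Maximum possible = rated * hours = 2355 * 8760 = 20629800 kWh
CF = 4726454 / 20629800
CF = 0.2291

0.2291


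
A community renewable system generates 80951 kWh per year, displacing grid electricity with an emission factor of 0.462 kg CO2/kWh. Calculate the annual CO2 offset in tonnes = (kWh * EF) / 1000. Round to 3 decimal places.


CO2 offset in kg = generation * emission_factor
CO2 offset = 80951 * 0.462 = 37399.36 kg
Convert to tonnes:
  CO2 offset = 37399.36 / 1000 = 37.399 tonnes

37.399


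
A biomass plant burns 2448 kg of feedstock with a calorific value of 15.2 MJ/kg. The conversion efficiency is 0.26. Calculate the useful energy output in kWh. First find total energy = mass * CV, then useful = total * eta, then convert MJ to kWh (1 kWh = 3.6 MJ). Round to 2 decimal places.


Total energy = mass * CV = 2448 * 15.2 = 37209.6 MJ
Useful energy = total * eta = 37209.6 * 0.26 = 9674.5 MJ
Convert to kWh: 9674.5 / 3.6
Useful energy = 2687.36 kWh

2687.36


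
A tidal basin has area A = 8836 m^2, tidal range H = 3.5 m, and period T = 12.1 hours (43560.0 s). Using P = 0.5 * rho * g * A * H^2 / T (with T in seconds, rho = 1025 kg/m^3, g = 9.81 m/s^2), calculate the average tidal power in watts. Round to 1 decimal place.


Convert period to seconds: T = 12.1 * 3600 = 43560.0 s
H^2 = 3.5^2 = 12.25
P = 0.5 * rho * g * A * H^2 / T
P = 0.5 * 1025 * 9.81 * 8836 * 12.25 / 43560.0
P = 12493.0 W

12493.0


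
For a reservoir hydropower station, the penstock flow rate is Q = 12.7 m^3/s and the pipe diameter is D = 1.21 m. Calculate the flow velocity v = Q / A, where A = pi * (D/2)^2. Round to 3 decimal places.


Compute pipe cross-sectional area:
  A = pi * (D/2)^2 = pi * (1.21/2)^2 = 1.1499 m^2
Calculate velocity:
  v = Q / A = 12.7 / 1.1499
  v = 11.044 m/s

11.044


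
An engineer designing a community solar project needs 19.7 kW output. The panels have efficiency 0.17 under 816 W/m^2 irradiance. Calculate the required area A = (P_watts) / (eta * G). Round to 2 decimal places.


Convert target power to watts: P = 19.7 * 1000 = 19700.0 W
Compute denominator: eta * G = 0.17 * 816 = 138.72
Required area A = P / (eta * G) = 19700.0 / 138.72
A = 142.01 m^2

142.01


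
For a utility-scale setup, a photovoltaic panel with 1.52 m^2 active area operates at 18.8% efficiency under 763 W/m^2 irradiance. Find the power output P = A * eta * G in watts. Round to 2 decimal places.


Use the solar power formula P = A * eta * G.
Given: A = 1.52 m^2, eta = 0.188, G = 763 W/m^2
P = 1.52 * 0.188 * 763
P = 218.03 W

218.03


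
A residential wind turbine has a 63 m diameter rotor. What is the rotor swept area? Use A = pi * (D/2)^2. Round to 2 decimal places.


Compute the rotor radius:
  r = D / 2 = 63 / 2 = 31.5 m
Calculate swept area:
  A = pi * r^2 = pi * 31.5^2
  A = 3117.25 m^2

3117.25


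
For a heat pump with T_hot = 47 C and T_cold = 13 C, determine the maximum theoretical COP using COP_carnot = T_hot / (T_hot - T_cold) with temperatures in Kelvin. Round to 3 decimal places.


Convert to Kelvin:
  T_hot = 47 + 273.15 = 320.15 K
  T_cold = 13 + 273.15 = 286.15 K
Apply Carnot COP formula:
  COP = T_hot_K / (T_hot_K - T_cold_K) = 320.15 / 34.0
  COP = 9.416

9.416


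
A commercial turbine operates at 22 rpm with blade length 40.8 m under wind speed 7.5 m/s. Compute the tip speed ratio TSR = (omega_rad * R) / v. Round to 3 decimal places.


Convert rotational speed to rad/s:
  omega = 22 * 2 * pi / 60 = 2.3038 rad/s
Compute tip speed:
  v_tip = omega * R = 2.3038 * 40.8 = 93.996 m/s
Tip speed ratio:
  TSR = v_tip / v_wind = 93.996 / 7.5 = 12.533

12.533


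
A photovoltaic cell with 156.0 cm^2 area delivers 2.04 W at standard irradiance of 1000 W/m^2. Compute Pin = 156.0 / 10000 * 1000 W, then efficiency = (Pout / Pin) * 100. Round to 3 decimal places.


First compute the input power:
  Pin = area_cm2 / 10000 * G = 156.0 / 10000 * 1000 = 15.6 W
Then compute efficiency:
  Efficiency = (Pout / Pin) * 100 = (2.04 / 15.6) * 100
  Efficiency = 13.077%

13.077


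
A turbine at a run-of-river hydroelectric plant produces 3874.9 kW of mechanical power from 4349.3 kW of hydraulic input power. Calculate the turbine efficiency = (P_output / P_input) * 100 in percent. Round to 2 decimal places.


Turbine efficiency = (output power / input power) * 100
eta = (3874.9 / 4349.3) * 100
eta = 89.09%

89.09


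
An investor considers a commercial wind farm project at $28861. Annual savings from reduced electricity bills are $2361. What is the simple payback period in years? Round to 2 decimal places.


Simple payback period = initial cost / annual savings
Payback = 28861 / 2361
Payback = 12.22 years

12.22


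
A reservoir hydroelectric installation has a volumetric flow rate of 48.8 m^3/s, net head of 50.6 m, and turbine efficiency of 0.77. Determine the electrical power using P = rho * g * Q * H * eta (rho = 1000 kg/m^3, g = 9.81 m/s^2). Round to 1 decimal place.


Apply the hydropower formula P = rho * g * Q * H * eta
rho * g = 1000 * 9.81 = 9810.0
P = 9810.0 * 48.8 * 50.6 * 0.77
P = 18652200.3 W

18652200.3


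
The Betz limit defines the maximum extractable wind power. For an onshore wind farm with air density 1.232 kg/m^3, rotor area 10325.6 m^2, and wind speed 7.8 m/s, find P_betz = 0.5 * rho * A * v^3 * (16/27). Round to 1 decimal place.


The Betz coefficient Cp_max = 16/27 = 0.5926
v^3 = 7.8^3 = 474.552
P_betz = 0.5 * rho * A * v^3 * Cp_max
P_betz = 0.5 * 1.232 * 10325.6 * 474.552 * 0.5926
P_betz = 1788693.9 W

1788693.9


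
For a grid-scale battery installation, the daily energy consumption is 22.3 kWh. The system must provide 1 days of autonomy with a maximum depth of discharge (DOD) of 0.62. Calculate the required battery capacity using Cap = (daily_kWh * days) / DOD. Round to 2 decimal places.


Total energy needed = daily * days = 22.3 * 1 = 22.3 kWh
Account for depth of discharge:
  Cap = total_energy / DOD = 22.3 / 0.62
  Cap = 35.97 kWh

35.97


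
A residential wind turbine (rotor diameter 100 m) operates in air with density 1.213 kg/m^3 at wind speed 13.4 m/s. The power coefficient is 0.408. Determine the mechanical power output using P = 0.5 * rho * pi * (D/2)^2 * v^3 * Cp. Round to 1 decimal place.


Step 1 -- Compute swept area:
  A = pi * (D/2)^2 = pi * (100/2)^2 = 7853.98 m^2
Step 2 -- Apply wind power equation:
  P = 0.5 * rho * A * v^3 * Cp
  v^3 = 13.4^3 = 2406.104
  P = 0.5 * 1.213 * 7853.98 * 2406.104 * 0.408
  P = 4676223.3 W

4676223.3


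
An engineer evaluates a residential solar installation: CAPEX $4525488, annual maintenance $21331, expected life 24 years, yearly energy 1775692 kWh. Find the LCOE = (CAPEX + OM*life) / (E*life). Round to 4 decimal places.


Total cost = CAPEX + OM * lifetime = 4525488 + 21331 * 24 = 4525488 + 511944 = 5037432
Total generation = annual * lifetime = 1775692 * 24 = 42616608 kWh
LCOE = 5037432 / 42616608
LCOE = 0.1182 $/kWh

0.1182


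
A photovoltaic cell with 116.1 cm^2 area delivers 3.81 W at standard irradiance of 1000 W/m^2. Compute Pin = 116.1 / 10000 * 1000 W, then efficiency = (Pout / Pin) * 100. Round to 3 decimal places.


First compute the input power:
  Pin = area_cm2 / 10000 * G = 116.1 / 10000 * 1000 = 11.61 W
Then compute efficiency:
  Efficiency = (Pout / Pin) * 100 = (3.81 / 11.61) * 100
  Efficiency = 32.817%

32.817


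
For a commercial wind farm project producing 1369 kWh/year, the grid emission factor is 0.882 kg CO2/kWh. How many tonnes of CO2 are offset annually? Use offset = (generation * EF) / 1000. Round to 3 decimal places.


CO2 offset in kg = generation * emission_factor
CO2 offset = 1369 * 0.882 = 1207.46 kg
Convert to tonnes:
  CO2 offset = 1207.46 / 1000 = 1.207 tonnes

1.207


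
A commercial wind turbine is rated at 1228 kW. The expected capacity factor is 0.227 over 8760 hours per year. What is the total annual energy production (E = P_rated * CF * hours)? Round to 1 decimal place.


Annual energy = rated_kW * capacity_factor * hours_per_year
Given: P_rated = 1228 kW, CF = 0.227, hours = 8760
E = 1228 * 0.227 * 8760
E = 2441902.6 kWh

2441902.6


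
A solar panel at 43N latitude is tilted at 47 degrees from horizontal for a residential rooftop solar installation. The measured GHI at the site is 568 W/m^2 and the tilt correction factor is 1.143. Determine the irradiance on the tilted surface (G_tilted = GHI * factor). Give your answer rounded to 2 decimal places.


Identify the given values:
  GHI = 568 W/m^2, tilt correction factor = 1.143
Apply the formula G_tilted = GHI * factor:
  G_tilted = 568 * 1.143
  G_tilted = 649.22 W/m^2

649.22


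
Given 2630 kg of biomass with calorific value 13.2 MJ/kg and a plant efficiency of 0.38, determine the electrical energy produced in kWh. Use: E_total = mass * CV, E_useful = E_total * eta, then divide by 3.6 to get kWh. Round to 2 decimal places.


Total energy = mass * CV = 2630 * 13.2 = 34716.0 MJ
Useful energy = total * eta = 34716.0 * 0.38 = 13192.08 MJ
Convert to kWh: 13192.08 / 3.6
Useful energy = 3664.47 kWh

3664.47


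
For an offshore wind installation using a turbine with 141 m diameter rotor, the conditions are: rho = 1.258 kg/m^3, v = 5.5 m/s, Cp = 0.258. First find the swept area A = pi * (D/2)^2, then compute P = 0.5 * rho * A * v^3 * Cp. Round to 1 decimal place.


Step 1 -- Compute swept area:
  A = pi * (D/2)^2 = pi * (141/2)^2 = 15614.5 m^2
Step 2 -- Apply wind power equation:
  P = 0.5 * rho * A * v^3 * Cp
  v^3 = 5.5^3 = 166.375
  P = 0.5 * 1.258 * 15614.5 * 166.375 * 0.258
  P = 421586.3 W

421586.3


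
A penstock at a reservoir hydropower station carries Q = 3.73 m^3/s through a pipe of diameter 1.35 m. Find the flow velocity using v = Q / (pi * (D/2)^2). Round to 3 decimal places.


Compute pipe cross-sectional area:
  A = pi * (D/2)^2 = pi * (1.35/2)^2 = 1.4314 m^2
Calculate velocity:
  v = Q / A = 3.73 / 1.4314
  v = 2.606 m/s

2.606


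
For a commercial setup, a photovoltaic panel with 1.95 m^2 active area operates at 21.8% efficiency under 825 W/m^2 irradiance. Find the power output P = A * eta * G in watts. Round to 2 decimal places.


Use the solar power formula P = A * eta * G.
Given: A = 1.95 m^2, eta = 0.218, G = 825 W/m^2
P = 1.95 * 0.218 * 825
P = 350.71 W

350.71


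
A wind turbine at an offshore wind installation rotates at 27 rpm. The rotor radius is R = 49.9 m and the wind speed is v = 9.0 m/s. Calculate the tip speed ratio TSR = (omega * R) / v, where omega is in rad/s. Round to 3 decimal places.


Convert rotational speed to rad/s:
  omega = 27 * 2 * pi / 60 = 2.8274 rad/s
Compute tip speed:
  v_tip = omega * R = 2.8274 * 49.9 = 141.089 m/s
Tip speed ratio:
  TSR = v_tip / v_wind = 141.089 / 9.0 = 15.677

15.677


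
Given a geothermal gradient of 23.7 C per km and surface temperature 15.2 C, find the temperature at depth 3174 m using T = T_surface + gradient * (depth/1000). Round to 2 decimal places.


Convert depth to km: 3174 / 1000 = 3.174 km
Temperature increase = gradient * depth_km = 23.7 * 3.174 = 75.22 C
Temperature at depth = T_surface + delta_T = 15.2 + 75.22
T = 90.42 C

90.42


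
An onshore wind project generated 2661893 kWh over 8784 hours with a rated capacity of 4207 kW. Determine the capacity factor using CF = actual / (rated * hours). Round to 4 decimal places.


Capacity factor = actual output / maximum possible output
Maximum possible = rated * hours = 4207 * 8784 = 36954288 kWh
CF = 2661893 / 36954288
CF = 0.0720

0.0720


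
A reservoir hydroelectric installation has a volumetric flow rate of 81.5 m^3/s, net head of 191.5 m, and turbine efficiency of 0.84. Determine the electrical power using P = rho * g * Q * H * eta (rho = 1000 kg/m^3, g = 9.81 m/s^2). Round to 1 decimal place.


Apply the hydropower formula P = rho * g * Q * H * eta
rho * g = 1000 * 9.81 = 9810.0
P = 9810.0 * 81.5 * 191.5 * 0.84
P = 128609982.9 W

128609982.9


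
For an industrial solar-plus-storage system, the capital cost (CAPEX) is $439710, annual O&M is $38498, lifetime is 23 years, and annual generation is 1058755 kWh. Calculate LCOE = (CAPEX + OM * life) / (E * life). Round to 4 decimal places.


Total cost = CAPEX + OM * lifetime = 439710 + 38498 * 23 = 439710 + 885454 = 1325164
Total generation = annual * lifetime = 1058755 * 23 = 24351365 kWh
LCOE = 1325164 / 24351365
LCOE = 0.0544 $/kWh

0.0544


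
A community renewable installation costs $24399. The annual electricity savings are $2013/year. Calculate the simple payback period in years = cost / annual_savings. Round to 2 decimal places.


Simple payback period = initial cost / annual savings
Payback = 24399 / 2013
Payback = 12.12 years

12.12


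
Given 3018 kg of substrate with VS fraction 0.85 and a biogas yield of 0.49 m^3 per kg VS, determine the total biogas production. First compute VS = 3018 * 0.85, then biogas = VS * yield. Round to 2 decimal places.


Compute volatile solids:
  VS = mass * VS_fraction = 3018 * 0.85 = 2565.3 kg
Calculate biogas volume:
  Biogas = VS * specific_yield = 2565.3 * 0.49
  Biogas = 1257.00 m^3

1257.00


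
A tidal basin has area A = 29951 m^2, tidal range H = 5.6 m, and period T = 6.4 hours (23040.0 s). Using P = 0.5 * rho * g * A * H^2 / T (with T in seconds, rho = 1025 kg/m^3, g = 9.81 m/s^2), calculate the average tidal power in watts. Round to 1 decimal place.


Convert period to seconds: T = 6.4 * 3600 = 23040.0 s
H^2 = 5.6^2 = 31.36
P = 0.5 * rho * g * A * H^2 / T
P = 0.5 * 1025 * 9.81 * 29951 * 31.36 / 23040.0
P = 204959.4 W

204959.4


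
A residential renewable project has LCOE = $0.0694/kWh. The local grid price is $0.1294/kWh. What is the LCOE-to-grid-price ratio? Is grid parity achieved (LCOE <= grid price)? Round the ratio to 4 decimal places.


Compare LCOE to grid price:
  LCOE = $0.0694/kWh, Grid price = $0.1294/kWh
  Ratio = LCOE / grid_price = 0.0694 / 0.1294 = 0.5363
  Grid parity achieved (ratio <= 1)? yes

0.5363


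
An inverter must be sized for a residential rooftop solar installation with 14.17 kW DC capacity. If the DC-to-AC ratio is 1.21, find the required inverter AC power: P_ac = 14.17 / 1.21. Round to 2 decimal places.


The inverter AC capacity is determined by the DC/AC ratio.
Given: P_dc = 14.17 kW, DC/AC ratio = 1.21
P_ac = P_dc / ratio = 14.17 / 1.21
P_ac = 11.71 kW

11.71


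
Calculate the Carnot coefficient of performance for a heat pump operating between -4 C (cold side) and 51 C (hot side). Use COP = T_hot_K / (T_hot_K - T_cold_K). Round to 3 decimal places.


Convert to Kelvin:
  T_hot = 51 + 273.15 = 324.15 K
  T_cold = -4 + 273.15 = 269.15 K
Apply Carnot COP formula:
  COP = T_hot_K / (T_hot_K - T_cold_K) = 324.15 / 55.0
  COP = 5.894

5.894


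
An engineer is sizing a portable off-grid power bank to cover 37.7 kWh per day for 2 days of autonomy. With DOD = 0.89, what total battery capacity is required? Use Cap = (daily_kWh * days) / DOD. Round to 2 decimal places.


Total energy needed = daily * days = 37.7 * 2 = 75.4 kWh
Account for depth of discharge:
  Cap = total_energy / DOD = 75.4 / 0.89
  Cap = 84.72 kWh

84.72


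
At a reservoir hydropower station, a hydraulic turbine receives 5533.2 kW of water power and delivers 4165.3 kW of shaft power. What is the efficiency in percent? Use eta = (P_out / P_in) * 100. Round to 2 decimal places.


Turbine efficiency = (output power / input power) * 100
eta = (4165.3 / 5533.2) * 100
eta = 75.28%

75.28


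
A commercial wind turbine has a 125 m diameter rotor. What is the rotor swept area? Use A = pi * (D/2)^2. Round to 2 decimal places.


Compute the rotor radius:
  r = D / 2 = 125 / 2 = 62.5 m
Calculate swept area:
  A = pi * r^2 = pi * 62.5^2
  A = 12271.85 m^2

12271.85


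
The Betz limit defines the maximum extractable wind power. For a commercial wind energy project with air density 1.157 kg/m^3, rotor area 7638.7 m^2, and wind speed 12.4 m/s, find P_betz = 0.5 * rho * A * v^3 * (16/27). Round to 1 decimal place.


The Betz coefficient Cp_max = 16/27 = 0.5926
v^3 = 12.4^3 = 1906.624
P_betz = 0.5 * rho * A * v^3 * Cp_max
P_betz = 0.5 * 1.157 * 7638.7 * 1906.624 * 0.5926
P_betz = 4992799.1 W

4992799.1


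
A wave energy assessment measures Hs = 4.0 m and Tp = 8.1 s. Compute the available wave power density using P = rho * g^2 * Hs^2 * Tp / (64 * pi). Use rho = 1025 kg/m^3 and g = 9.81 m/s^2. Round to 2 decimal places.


Apply wave power formula:
  g^2 = 9.81^2 = 96.2361
  Hs^2 = 4.0^2 = 16.0
  Numerator = rho * g^2 * Hs^2 * Tp = 1025 * 96.2361 * 16.0 * 8.1 = 12784003.52
  Denominator = 64 * pi = 201.0619
  P = 12784003.52 / 201.0619 = 63582.42 W/m

63582.42


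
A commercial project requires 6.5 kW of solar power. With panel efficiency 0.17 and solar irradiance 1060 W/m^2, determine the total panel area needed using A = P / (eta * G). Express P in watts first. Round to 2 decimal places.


Convert target power to watts: P = 6.5 * 1000 = 6500.0 W
Compute denominator: eta * G = 0.17 * 1060 = 180.2
Required area A = P / (eta * G) = 6500.0 / 180.2
A = 36.07 m^2

36.07


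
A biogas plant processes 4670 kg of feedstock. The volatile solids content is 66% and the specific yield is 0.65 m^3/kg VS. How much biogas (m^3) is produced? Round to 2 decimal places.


Compute volatile solids:
  VS = mass * VS_fraction = 4670 * 0.66 = 3082.2 kg
Calculate biogas volume:
  Biogas = VS * specific_yield = 3082.2 * 0.65
  Biogas = 2003.43 m^3

2003.43


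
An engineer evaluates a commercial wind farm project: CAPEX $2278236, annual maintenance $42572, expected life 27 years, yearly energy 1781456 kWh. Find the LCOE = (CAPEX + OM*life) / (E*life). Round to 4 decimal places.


Total cost = CAPEX + OM * lifetime = 2278236 + 42572 * 27 = 2278236 + 1149444 = 3427680
Total generation = annual * lifetime = 1781456 * 27 = 48099312 kWh
LCOE = 3427680 / 48099312
LCOE = 0.0713 $/kWh

0.0713


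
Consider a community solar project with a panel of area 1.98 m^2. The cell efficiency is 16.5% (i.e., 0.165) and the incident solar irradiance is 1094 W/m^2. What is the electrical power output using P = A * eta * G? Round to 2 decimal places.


Use the solar power formula P = A * eta * G.
Given: A = 1.98 m^2, eta = 0.165, G = 1094 W/m^2
P = 1.98 * 0.165 * 1094
P = 357.41 W

357.41


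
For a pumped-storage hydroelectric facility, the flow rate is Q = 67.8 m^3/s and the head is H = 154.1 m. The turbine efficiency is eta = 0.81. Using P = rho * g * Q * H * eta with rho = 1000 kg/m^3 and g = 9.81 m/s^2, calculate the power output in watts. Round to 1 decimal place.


Apply the hydropower formula P = rho * g * Q * H * eta
rho * g = 1000 * 9.81 = 9810.0
P = 9810.0 * 67.8 * 154.1 * 0.81
P = 83020693.9 W

83020693.9


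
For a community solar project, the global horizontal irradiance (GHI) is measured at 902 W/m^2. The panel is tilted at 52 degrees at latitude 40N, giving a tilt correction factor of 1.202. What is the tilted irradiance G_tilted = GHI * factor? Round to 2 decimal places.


Identify the given values:
  GHI = 902 W/m^2, tilt correction factor = 1.202
Apply the formula G_tilted = GHI * factor:
  G_tilted = 902 * 1.202
  G_tilted = 1084.20 W/m^2

1084.20


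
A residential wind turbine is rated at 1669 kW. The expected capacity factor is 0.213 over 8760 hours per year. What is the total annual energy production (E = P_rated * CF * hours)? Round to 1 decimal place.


Annual energy = rated_kW * capacity_factor * hours_per_year
Given: P_rated = 1669 kW, CF = 0.213, hours = 8760
E = 1669 * 0.213 * 8760
E = 3114153.7 kWh

3114153.7


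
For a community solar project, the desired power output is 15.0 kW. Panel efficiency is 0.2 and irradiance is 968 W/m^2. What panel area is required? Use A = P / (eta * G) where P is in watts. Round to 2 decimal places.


Convert target power to watts: P = 15.0 * 1000 = 15000.0 W
Compute denominator: eta * G = 0.2 * 968 = 193.6
Required area A = P / (eta * G) = 15000.0 / 193.6
A = 77.48 m^2

77.48


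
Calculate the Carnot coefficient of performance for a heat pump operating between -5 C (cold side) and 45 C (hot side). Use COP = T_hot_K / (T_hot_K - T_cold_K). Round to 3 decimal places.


Convert to Kelvin:
  T_hot = 45 + 273.15 = 318.15 K
  T_cold = -5 + 273.15 = 268.15 K
Apply Carnot COP formula:
  COP = T_hot_K / (T_hot_K - T_cold_K) = 318.15 / 50.0
  COP = 6.363

6.363


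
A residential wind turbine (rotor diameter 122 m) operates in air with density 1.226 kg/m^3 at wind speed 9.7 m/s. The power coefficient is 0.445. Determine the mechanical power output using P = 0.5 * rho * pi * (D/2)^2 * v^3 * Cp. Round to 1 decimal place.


Step 1 -- Compute swept area:
  A = pi * (D/2)^2 = pi * (122/2)^2 = 11689.87 m^2
Step 2 -- Apply wind power equation:
  P = 0.5 * rho * A * v^3 * Cp
  v^3 = 9.7^3 = 912.673
  P = 0.5 * 1.226 * 11689.87 * 912.673 * 0.445
  P = 2910350.1 W

2910350.1


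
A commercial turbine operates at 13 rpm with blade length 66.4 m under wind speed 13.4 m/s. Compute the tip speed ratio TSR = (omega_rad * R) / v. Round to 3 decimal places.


Convert rotational speed to rad/s:
  omega = 13 * 2 * pi / 60 = 1.3614 rad/s
Compute tip speed:
  v_tip = omega * R = 1.3614 * 66.4 = 90.394 m/s
Tip speed ratio:
  TSR = v_tip / v_wind = 90.394 / 13.4 = 6.746

6.746


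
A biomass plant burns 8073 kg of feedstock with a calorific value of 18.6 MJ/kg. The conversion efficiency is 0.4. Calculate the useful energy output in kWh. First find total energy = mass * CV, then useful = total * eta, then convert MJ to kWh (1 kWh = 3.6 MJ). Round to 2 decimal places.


Total energy = mass * CV = 8073 * 18.6 = 150157.8 MJ
Useful energy = total * eta = 150157.8 * 0.4 = 60063.12 MJ
Convert to kWh: 60063.12 / 3.6
Useful energy = 16684.20 kWh

16684.20


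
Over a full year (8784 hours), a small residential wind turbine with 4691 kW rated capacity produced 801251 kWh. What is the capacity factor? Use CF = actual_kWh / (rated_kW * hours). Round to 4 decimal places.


Capacity factor = actual output / maximum possible output
Maximum possible = rated * hours = 4691 * 8784 = 41205744 kWh
CF = 801251 / 41205744
CF = 0.0194

0.0194


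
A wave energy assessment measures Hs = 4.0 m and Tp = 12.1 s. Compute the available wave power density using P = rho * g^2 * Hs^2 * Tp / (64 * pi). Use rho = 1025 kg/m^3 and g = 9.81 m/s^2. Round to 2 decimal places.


Apply wave power formula:
  g^2 = 9.81^2 = 96.2361
  Hs^2 = 4.0^2 = 16.0
  Numerator = rho * g^2 * Hs^2 * Tp = 1025 * 96.2361 * 16.0 * 12.1 = 19097091.68
  Denominator = 64 * pi = 201.0619
  P = 19097091.68 / 201.0619 = 94981.14 W/m

94981.14


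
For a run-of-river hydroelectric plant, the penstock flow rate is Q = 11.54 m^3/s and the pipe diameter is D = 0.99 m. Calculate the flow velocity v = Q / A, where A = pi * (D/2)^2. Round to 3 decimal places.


Compute pipe cross-sectional area:
  A = pi * (D/2)^2 = pi * (0.99/2)^2 = 0.7698 m^2
Calculate velocity:
  v = Q / A = 11.54 / 0.7698
  v = 14.992 m/s

14.992


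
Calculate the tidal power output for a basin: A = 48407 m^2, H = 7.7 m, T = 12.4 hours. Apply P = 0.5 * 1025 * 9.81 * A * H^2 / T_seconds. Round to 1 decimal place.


Convert period to seconds: T = 12.4 * 3600 = 44640.0 s
H^2 = 7.7^2 = 59.29
P = 0.5 * rho * g * A * H^2 / T
P = 0.5 * 1025 * 9.81 * 48407 * 59.29 / 44640.0
P = 323242.4 W

323242.4


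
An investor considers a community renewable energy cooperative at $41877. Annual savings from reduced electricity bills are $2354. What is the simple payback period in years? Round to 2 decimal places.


Simple payback period = initial cost / annual savings
Payback = 41877 / 2354
Payback = 17.79 years

17.79


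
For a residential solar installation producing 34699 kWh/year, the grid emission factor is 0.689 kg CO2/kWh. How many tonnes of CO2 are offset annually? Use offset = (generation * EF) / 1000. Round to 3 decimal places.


CO2 offset in kg = generation * emission_factor
CO2 offset = 34699 * 0.689 = 23907.61 kg
Convert to tonnes:
  CO2 offset = 23907.61 / 1000 = 23.908 tonnes

23.908


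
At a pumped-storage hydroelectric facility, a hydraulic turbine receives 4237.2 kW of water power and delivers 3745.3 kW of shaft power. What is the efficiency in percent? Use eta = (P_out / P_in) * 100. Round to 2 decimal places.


Turbine efficiency = (output power / input power) * 100
eta = (3745.3 / 4237.2) * 100
eta = 88.39%

88.39


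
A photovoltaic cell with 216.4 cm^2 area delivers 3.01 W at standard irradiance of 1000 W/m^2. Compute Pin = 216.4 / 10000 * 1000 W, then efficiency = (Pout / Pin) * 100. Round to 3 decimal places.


First compute the input power:
  Pin = area_cm2 / 10000 * G = 216.4 / 10000 * 1000 = 21.64 W
Then compute efficiency:
  Efficiency = (Pout / Pin) * 100 = (3.01 / 21.64) * 100
  Efficiency = 13.909%

13.909


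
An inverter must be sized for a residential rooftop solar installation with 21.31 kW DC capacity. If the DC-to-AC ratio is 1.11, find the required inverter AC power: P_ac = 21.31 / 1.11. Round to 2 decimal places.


The inverter AC capacity is determined by the DC/AC ratio.
Given: P_dc = 21.31 kW, DC/AC ratio = 1.11
P_ac = P_dc / ratio = 21.31 / 1.11
P_ac = 19.20 kW

19.20


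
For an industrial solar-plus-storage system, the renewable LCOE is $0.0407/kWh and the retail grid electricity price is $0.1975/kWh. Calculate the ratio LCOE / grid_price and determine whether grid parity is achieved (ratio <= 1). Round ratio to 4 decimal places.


Compare LCOE to grid price:
  LCOE = $0.0407/kWh, Grid price = $0.1975/kWh
  Ratio = LCOE / grid_price = 0.0407 / 0.1975 = 0.2061
  Grid parity achieved (ratio <= 1)? yes

0.2061


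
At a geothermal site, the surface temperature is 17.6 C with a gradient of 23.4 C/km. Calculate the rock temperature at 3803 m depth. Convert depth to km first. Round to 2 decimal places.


Convert depth to km: 3803 / 1000 = 3.803 km
Temperature increase = gradient * depth_km = 23.4 * 3.803 = 88.99 C
Temperature at depth = T_surface + delta_T = 17.6 + 88.99
T = 106.59 C

106.59


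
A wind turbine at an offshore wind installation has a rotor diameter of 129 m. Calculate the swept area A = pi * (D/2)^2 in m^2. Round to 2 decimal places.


Compute the rotor radius:
  r = D / 2 = 129 / 2 = 64.5 m
Calculate swept area:
  A = pi * r^2 = pi * 64.5^2
  A = 13069.81 m^2

13069.81


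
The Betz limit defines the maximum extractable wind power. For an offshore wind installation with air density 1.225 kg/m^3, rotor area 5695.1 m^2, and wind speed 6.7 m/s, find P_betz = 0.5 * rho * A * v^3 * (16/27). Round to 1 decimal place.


The Betz coefficient Cp_max = 16/27 = 0.5926
v^3 = 6.7^3 = 300.763
P_betz = 0.5 * rho * A * v^3 * Cp_max
P_betz = 0.5 * 1.225 * 5695.1 * 300.763 * 0.5926
P_betz = 621710.3 W

621710.3


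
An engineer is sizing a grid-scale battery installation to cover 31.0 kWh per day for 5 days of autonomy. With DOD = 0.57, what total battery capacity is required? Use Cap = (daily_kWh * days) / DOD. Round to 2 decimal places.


Total energy needed = daily * days = 31.0 * 5 = 155.0 kWh
Account for depth of discharge:
  Cap = total_energy / DOD = 155.0 / 0.57
  Cap = 271.93 kWh

271.93


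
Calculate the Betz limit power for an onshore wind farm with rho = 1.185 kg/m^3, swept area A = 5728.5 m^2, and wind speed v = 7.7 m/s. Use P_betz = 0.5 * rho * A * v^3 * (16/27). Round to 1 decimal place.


The Betz coefficient Cp_max = 16/27 = 0.5926
v^3 = 7.7^3 = 456.533
P_betz = 0.5 * rho * A * v^3 * Cp_max
P_betz = 0.5 * 1.185 * 5728.5 * 456.533 * 0.5926
P_betz = 918243.1 W

918243.1


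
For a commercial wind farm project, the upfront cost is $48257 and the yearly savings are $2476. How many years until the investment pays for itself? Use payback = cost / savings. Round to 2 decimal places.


Simple payback period = initial cost / annual savings
Payback = 48257 / 2476
Payback = 19.49 years

19.49


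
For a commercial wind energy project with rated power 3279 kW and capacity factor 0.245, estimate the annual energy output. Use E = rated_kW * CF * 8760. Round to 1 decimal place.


Annual energy = rated_kW * capacity_factor * hours_per_year
Given: P_rated = 3279 kW, CF = 0.245, hours = 8760
E = 3279 * 0.245 * 8760
E = 7037389.8 kWh

7037389.8


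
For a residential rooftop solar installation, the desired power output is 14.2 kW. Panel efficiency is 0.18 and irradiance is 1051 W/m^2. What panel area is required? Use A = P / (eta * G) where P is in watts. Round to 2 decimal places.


Convert target power to watts: P = 14.2 * 1000 = 14200.0 W
Compute denominator: eta * G = 0.18 * 1051 = 189.18
Required area A = P / (eta * G) = 14200.0 / 189.18
A = 75.06 m^2

75.06


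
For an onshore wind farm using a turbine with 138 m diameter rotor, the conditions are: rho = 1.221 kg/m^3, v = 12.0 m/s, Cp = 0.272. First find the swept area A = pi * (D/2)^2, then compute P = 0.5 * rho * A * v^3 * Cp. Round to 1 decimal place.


Step 1 -- Compute swept area:
  A = pi * (D/2)^2 = pi * (138/2)^2 = 14957.12 m^2
Step 2 -- Apply wind power equation:
  P = 0.5 * rho * A * v^3 * Cp
  v^3 = 12.0^3 = 1728.0
  P = 0.5 * 1.221 * 14957.12 * 1728.0 * 0.272
  P = 4291868.1 W

4291868.1


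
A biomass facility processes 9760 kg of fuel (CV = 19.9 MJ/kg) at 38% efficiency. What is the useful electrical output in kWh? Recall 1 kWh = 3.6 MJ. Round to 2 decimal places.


Total energy = mass * CV = 9760 * 19.9 = 194224.0 MJ
Useful energy = total * eta = 194224.0 * 0.38 = 73805.12 MJ
Convert to kWh: 73805.12 / 3.6
Useful energy = 20501.42 kWh

20501.42


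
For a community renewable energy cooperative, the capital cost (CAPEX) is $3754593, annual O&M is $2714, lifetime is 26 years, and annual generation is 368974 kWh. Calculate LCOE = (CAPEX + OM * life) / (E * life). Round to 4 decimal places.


Total cost = CAPEX + OM * lifetime = 3754593 + 2714 * 26 = 3754593 + 70564 = 3825157
Total generation = annual * lifetime = 368974 * 26 = 9593324 kWh
LCOE = 3825157 / 9593324
LCOE = 0.3987 $/kWh

0.3987


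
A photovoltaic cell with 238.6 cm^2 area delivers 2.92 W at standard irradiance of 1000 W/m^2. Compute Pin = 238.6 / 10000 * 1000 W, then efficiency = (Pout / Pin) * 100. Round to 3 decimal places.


First compute the input power:
  Pin = area_cm2 / 10000 * G = 238.6 / 10000 * 1000 = 23.86 W
Then compute efficiency:
  Efficiency = (Pout / Pin) * 100 = (2.92 / 23.86) * 100
  Efficiency = 12.238%

12.238


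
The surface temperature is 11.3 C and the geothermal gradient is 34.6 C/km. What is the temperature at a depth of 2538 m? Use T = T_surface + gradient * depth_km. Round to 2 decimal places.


Convert depth to km: 2538 / 1000 = 2.538 km
Temperature increase = gradient * depth_km = 34.6 * 2.538 = 87.81 C
Temperature at depth = T_surface + delta_T = 11.3 + 87.81
T = 99.11 C

99.11


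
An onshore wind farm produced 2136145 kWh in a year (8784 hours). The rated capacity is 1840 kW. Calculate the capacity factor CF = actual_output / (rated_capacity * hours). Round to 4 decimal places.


Capacity factor = actual output / maximum possible output
Maximum possible = rated * hours = 1840 * 8784 = 16162560 kWh
CF = 2136145 / 16162560
CF = 0.1322

0.1322


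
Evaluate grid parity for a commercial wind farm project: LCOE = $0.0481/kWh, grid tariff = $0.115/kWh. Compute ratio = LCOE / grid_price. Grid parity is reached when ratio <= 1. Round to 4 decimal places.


Compare LCOE to grid price:
  LCOE = $0.0481/kWh, Grid price = $0.115/kWh
  Ratio = LCOE / grid_price = 0.0481 / 0.115 = 0.4183
  Grid parity achieved (ratio <= 1)? yes

0.4183


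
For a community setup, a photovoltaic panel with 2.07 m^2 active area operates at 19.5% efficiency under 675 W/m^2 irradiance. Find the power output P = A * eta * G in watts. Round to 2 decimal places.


Use the solar power formula P = A * eta * G.
Given: A = 2.07 m^2, eta = 0.195, G = 675 W/m^2
P = 2.07 * 0.195 * 675
P = 272.46 W

272.46


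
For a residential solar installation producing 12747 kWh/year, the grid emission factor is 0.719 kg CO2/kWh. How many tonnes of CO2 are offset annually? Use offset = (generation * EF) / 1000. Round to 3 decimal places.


CO2 offset in kg = generation * emission_factor
CO2 offset = 12747 * 0.719 = 9165.09 kg
Convert to tonnes:
  CO2 offset = 9165.09 / 1000 = 9.165 tonnes

9.165


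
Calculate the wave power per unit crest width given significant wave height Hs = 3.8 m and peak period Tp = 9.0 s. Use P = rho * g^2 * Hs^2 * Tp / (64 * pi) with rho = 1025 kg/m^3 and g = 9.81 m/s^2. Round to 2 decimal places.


Apply wave power formula:
  g^2 = 9.81^2 = 96.2361
  Hs^2 = 3.8^2 = 14.44
  Numerator = rho * g^2 * Hs^2 * Tp = 1025 * 96.2361 * 14.44 * 9.0 = 12819514.64
  Denominator = 64 * pi = 201.0619
  P = 12819514.64 / 201.0619 = 63759.04 W/m

63759.04


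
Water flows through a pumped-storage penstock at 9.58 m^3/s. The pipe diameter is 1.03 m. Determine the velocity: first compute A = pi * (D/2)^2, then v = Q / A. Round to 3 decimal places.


Compute pipe cross-sectional area:
  A = pi * (D/2)^2 = pi * (1.03/2)^2 = 0.8332 m^2
Calculate velocity:
  v = Q / A = 9.58 / 0.8332
  v = 11.497 m/s

11.497


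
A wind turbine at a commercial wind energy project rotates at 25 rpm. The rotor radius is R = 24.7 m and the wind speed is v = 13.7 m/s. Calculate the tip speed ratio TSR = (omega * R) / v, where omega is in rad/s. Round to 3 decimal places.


Convert rotational speed to rad/s:
  omega = 25 * 2 * pi / 60 = 2.618 rad/s
Compute tip speed:
  v_tip = omega * R = 2.618 * 24.7 = 64.664 m/s
Tip speed ratio:
  TSR = v_tip / v_wind = 64.664 / 13.7 = 4.720

4.720


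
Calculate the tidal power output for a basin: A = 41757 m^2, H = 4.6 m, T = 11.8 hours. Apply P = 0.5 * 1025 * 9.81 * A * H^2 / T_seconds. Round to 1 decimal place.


Convert period to seconds: T = 11.8 * 3600 = 42480.0 s
H^2 = 4.6^2 = 21.16
P = 0.5 * rho * g * A * H^2 / T
P = 0.5 * 1025 * 9.81 * 41757 * 21.16 / 42480.0
P = 104573.9 W

104573.9


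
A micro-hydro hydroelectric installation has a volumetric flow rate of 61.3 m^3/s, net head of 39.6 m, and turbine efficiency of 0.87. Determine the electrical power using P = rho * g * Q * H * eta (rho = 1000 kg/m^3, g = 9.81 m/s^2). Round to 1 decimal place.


Apply the hydropower formula P = rho * g * Q * H * eta
rho * g = 1000 * 9.81 = 9810.0
P = 9810.0 * 61.3 * 39.6 * 0.87
P = 20717813.6 W

20717813.6


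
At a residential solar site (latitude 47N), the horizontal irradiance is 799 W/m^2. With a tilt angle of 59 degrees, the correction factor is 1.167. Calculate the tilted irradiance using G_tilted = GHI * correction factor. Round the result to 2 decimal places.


Identify the given values:
  GHI = 799 W/m^2, tilt correction factor = 1.167
Apply the formula G_tilted = GHI * factor:
  G_tilted = 799 * 1.167
  G_tilted = 932.43 W/m^2

932.43


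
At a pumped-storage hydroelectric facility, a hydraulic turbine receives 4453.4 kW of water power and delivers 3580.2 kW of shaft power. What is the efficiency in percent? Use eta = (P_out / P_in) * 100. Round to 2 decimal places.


Turbine efficiency = (output power / input power) * 100
eta = (3580.2 / 4453.4) * 100
eta = 80.39%

80.39


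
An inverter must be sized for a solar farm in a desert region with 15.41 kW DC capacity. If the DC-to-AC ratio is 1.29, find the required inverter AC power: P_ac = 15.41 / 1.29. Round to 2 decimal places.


The inverter AC capacity is determined by the DC/AC ratio.
Given: P_dc = 15.41 kW, DC/AC ratio = 1.29
P_ac = P_dc / ratio = 15.41 / 1.29
P_ac = 11.95 kW

11.95


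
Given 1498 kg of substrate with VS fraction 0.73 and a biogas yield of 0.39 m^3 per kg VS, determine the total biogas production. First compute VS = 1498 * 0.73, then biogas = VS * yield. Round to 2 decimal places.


Compute volatile solids:
  VS = mass * VS_fraction = 1498 * 0.73 = 1093.54 kg
Calculate biogas volume:
  Biogas = VS * specific_yield = 1093.54 * 0.39
  Biogas = 426.48 m^3

426.48


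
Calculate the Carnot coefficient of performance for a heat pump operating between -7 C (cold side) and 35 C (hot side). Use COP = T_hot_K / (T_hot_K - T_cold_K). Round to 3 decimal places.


Convert to Kelvin:
  T_hot = 35 + 273.15 = 308.15 K
  T_cold = -7 + 273.15 = 266.15 K
Apply Carnot COP formula:
  COP = T_hot_K / (T_hot_K - T_cold_K) = 308.15 / 42.0
  COP = 7.337

7.337


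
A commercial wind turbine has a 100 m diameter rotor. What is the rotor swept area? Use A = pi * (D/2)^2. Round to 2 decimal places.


Compute the rotor radius:
  r = D / 2 = 100 / 2 = 50.0 m
Calculate swept area:
  A = pi * r^2 = pi * 50.0^2
  A = 7853.98 m^2

7853.98


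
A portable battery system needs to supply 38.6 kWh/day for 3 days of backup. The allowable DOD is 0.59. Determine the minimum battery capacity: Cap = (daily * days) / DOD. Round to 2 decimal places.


Total energy needed = daily * days = 38.6 * 3 = 115.8 kWh
Account for depth of discharge:
  Cap = total_energy / DOD = 115.8 / 0.59
  Cap = 196.27 kWh

196.27
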